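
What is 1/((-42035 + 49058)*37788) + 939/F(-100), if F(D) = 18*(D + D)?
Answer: -6922128551/26538512400 ≈ -0.26083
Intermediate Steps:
F(D) = 36*D (F(D) = 18*(2*D) = 36*D)
1/((-42035 + 49058)*37788) + 939/F(-100) = 1/((-42035 + 49058)*37788) + 939/((36*(-100))) = (1/37788)/7023 + 939/(-3600) = (1/7023)*(1/37788) + 939*(-1/3600) = 1/265385124 - 313/1200 = -6922128551/26538512400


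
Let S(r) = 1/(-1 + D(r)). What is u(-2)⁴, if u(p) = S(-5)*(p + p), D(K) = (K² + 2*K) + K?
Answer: 256/6561 ≈ 0.039018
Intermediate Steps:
D(K) = K² + 3*K
S(r) = 1/(-1 + r*(3 + r))
u(p) = 2*p/9 (u(p) = (p + p)/(-1 - 5*(3 - 5)) = (2*p)/(-1 - 5*(-2)) = (2*p)/(-1 + 10) = (2*p)/9 = 2*p/9)
u(-2)⁴ = ((2/9)*(-2))⁴ = (-4/9)⁴ = 256/6561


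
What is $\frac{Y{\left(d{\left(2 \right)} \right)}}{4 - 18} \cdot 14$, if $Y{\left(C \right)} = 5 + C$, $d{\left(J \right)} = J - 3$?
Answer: $-4$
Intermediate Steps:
$d{\left(J \right)} = -3 + J$
$\frac{Y{\left(d{\left(2 \right)} \right)}}{4 - 18} \cdot 14 = \frac{5 + \left(-3 + 2\right)}{4 - 18} \cdot 14 = \frac{5 - 1}{4 - 18} \cdot 14 = \frac{1}{-14} \cdot 4 \cdot 14 = \left(- \frac{1}{14}\right) 4 \cdot 14 = \left(- \frac{2}{7}\right) 14 = -4$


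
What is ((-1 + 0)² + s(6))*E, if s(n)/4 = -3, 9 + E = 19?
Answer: -110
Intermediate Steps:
E = 10 (E = -9 + 19 = 10)
s(n) = -12 (s(n) = 4*(-3) = -12)
((-1 + 0)² + s(6))*E = ((-1 + 0)² - 12)*10 = ((-1)² - 12)*10 = (1 - 12)*10 = -11*10 = -110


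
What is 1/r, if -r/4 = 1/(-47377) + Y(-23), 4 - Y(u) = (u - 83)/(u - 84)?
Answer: -5069339/61021148 ≈ -0.083075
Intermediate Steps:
Y(u) = 4 - (-83 + u)/(-84 + u) (Y(u) = 4 - (u - 83)/(u - 84) = 4 - (-83 + u)/(-84 + u))
r = -61021148/5069339 (r = -4*(1/(-47377) + (-253 + 3*(-23))/(-84 - 23)) = -4*(-1/47377 + (-253 - 69)/(-107)) = -4*(-1/47377 - 1/107*(-322)) = -4*(-1/47377 + 322/107) = -4*15255287/5069339 = -61021148/5069339 ≈ -12.037)
1/r = 1/(-61021148/5069339) = -5069339/61021148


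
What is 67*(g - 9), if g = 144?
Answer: 9045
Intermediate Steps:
67*(g - 9) = 67*(144 - 9) = 67*135 = 9045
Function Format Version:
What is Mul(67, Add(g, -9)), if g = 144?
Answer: 9045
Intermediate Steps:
Mul(67, Add(g, -9)) = Mul(67, Add(144, -9)) = Mul(67, 135) = 9045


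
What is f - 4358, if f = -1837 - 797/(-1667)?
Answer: -10326268/1667 ≈ -6194.5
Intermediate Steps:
f = -3061482/1667 (f = -1837 - 797*(-1)/1667 = -1837 - 1*(-797/1667) = -1837 + 797/1667 = -3061482/1667 ≈ -1836.5)
f - 4358 = -3061482/1667 - 4358 = -10326268/1667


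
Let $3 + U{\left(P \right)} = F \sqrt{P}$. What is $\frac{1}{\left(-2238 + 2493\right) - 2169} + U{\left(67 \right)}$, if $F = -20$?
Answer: $- \frac{5743}{1914} - 20 \sqrt{67} \approx -166.71$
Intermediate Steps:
$U{\left(P \right)} = -3 - 20 \sqrt{P}$
$\frac{1}{\left(-2238 + 2493\right) - 2169} + U{\left(67 \right)} = \frac{1}{\left(-2238 + 2493\right) - 2169} - \left(3 + 20 \sqrt{67}\right) = \frac{1}{255 - 2169} - \left(3 + 20 \sqrt{67}\right) = \frac{1}{-1914} - \left(3 + 20 \sqrt{67}\right) = - \frac{1}{1914} - \left(3 + 20 \sqrt{67}\right) = - \frac{5743}{1914} - 20 \sqrt{67}$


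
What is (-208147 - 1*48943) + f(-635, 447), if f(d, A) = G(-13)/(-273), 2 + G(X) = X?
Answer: -23395185/91 ≈ -2.5709e+5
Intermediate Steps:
G(X) = -2 + X
f(d, A) = 5/91 (f(d, A) = (-2 - 13)/(-273) = -15*(-1/273) = 5/91)
(-208147 - 1*48943) + f(-635, 447) = (-208147 - 1*48943) + 5/91 = (-208147 - 48943) + 5/91 = -257090 + 5/91 = -23395185/91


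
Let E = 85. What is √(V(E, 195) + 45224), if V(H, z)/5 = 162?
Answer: √46034 ≈ 214.56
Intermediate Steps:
V(H, z) = 810 (V(H, z) = 5*162 = 810)
√(V(E, 195) + 45224) = √(810 + 45224) = √46034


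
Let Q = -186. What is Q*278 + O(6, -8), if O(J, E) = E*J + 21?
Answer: -51735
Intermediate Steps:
O(J, E) = 21 + E*J
Q*278 + O(6, -8) = -186*278 + (21 - 8*6) = -51708 + (21 - 48) = -51708 - 27 = -51735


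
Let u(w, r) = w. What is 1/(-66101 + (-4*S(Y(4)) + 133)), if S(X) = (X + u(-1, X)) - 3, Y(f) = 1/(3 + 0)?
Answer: -3/197860 ≈ -1.5162e-5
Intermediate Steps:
Y(f) = ⅓ (Y(f) = 1/3 = ⅓)
S(X) = -4 + X (S(X) = (X - 1) - 3 = (-1 + X) - 3 = -4 + X)
1/(-66101 + (-4*S(Y(4)) + 133)) = 1/(-66101 + (-4*(-4 + ⅓) + 133)) = 1/(-66101 + (-4*(-11/3) + 133)) = 1/(-66101 + (44/3 + 133)) = 1/(-66101 + 443/3) = 1/(-197860/3) = -3/197860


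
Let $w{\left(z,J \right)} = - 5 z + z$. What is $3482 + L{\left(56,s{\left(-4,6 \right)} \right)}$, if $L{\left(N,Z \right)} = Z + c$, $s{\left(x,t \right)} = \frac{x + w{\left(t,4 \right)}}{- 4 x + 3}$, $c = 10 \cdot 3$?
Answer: $\frac{66700}{19} \approx 3510.5$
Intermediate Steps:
$c = 30$
$w{\left(z,J \right)} = - 4 z$
$s{\left(x,t \right)} = \frac{x - 4 t}{3 - 4 x}$ ($s{\left(x,t \right)} = \frac{x - 4 t}{- 4 x + 3} = \frac{x - 4 t}{3 - 4 x}$)
$L{\left(N,Z \right)} = 30 + Z$ ($L{\left(N,Z \right)} = Z + 30 = 30 + Z$)
$3482 + L{\left(56,s{\left(-4,6 \right)} \right)} = 3482 + \left(30 + \frac{\left(-1\right) \left(-4\right) + 4 \cdot 6}{-3 + 4 \left(-4\right)}\right) = 3482 + \left(30 + \frac{4 + 24}{-3 - 16}\right) = 3482 + \left(30 + \frac{1}{-19} \cdot 28\right) = 3482 + \left(30 - \frac{28}{19}\right) = 3482 + \frac{542}{19} = \frac{66700}{19}$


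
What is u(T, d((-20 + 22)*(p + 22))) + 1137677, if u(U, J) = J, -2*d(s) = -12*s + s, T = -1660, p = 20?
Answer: 1138139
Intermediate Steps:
d(s) = 11*s/2 (d(s) = -(-12*s + s)/2 = -(-11)*s/2 = 11*s/2)
u(T, d((-20 + 22)*(p + 22))) + 1137677 = 11*((-20 + 22)*(20 + 22))/2 + 1137677 = 11*(2*42)/2 + 1137677 = (11/2)*84 + 1137677 = 462 + 1137677 = 1138139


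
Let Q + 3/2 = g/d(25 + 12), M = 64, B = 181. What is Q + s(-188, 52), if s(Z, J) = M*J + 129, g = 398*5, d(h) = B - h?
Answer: 249791/72 ≈ 3469.3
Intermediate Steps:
d(h) = 181 - h
g = 1990
s(Z, J) = 129 + 64*J (s(Z, J) = 64*J + 129 = 129 + 64*J)
Q = 887/72 (Q = -3/2 + 1990/(181 - (25 + 12)) = -3/2 + 1990/(181 - 1*37) = -3/2 + 1990/(181 - 37) = -3/2 + 1990/144 = -3/2 + 1990*(1/144) = -3/2 + 995/72 = 887/72 ≈ 12.319)
Q + s(-188, 52) = 887/72 + (129 + 64*52) = 887/72 + (129 + 3328) = 887/72 + 3457 = 249791/72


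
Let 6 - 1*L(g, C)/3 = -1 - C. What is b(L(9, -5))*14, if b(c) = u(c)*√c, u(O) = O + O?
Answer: 168*√6 ≈ 411.51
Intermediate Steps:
u(O) = 2*O
L(g, C) = 21 + 3*C (L(g, C) = 18 - 3*(-1 - C) = 18 + (3 + 3*C) = 21 + 3*C)
b(c) = 2*c^(3/2) (b(c) = (2*c)*√c = 2*c^(3/2))
b(L(9, -5))*14 = (2*(21 + 3*(-5))^(3/2))*14 = (2*(21 - 15)^(3/2))*14 = (2*6^(3/2))*14 = (2*(6*√6))*14 = (12*√6)*14 = 168*√6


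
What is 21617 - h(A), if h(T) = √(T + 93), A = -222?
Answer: 21617 - I*√129 ≈ 21617.0 - 11.358*I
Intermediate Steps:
h(T) = √(93 + T)
21617 - h(A) = 21617 - √(93 - 222) = 21617 - √(-129) = 21617 - I*√129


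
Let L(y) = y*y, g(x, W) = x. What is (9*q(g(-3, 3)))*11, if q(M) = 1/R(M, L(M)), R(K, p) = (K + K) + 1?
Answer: -99/5 ≈ -19.800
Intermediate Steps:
L(y) = y²
R(K, p) = 1 + 2*K (R(K, p) = 2*K + 1 = 1 + 2*K)
q(M) = 1/(1 + 2*M)
(9*q(g(-3, 3)))*11 = (9/(1 + 2*(-3)))*11 = (9/(1 - 6))*11 = (9/(-5))*11 = (9*(-⅕))*11 = -9/5*11 = -99/5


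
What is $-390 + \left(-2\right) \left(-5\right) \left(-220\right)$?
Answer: $-2590$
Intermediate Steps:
$-390 + \left(-2\right) \left(-5\right) \left(-220\right) = -390 + 10 \left(-220\right) = -390 - 2200 = -2590$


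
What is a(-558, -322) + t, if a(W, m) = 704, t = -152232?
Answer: -151528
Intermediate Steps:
a(-558, -322) + t = 704 - 152232 = -151528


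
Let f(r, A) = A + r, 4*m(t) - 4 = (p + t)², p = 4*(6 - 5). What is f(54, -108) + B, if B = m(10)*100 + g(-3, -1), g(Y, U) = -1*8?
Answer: 4938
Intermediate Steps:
g(Y, U) = -8
p = 4 (p = 4*1 = 4)
m(t) = 1 + (4 + t)²/4
B = 4992 (B = (1 + (4 + 10)²/4)*100 - 8 = (1 + (¼)*14²)*100 - 8 = (1 + (¼)*196)*100 - 8 = (1 + 49)*100 - 8 = 50*100 - 8 = 5000 - 8 = 4992)
f(54, -108) + B = (-108 + 54) + 4992 = -54 + 4992 = 4938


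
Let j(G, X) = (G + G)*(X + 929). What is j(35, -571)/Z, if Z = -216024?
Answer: -6265/54006 ≈ -0.11601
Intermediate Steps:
j(G, X) = 2*G*(929 + X) (j(G, X) = (2*G)*(929 + X) = 2*G*(929 + X))
j(35, -571)/Z = (2*35*(929 - 571))/(-216024) = (2*35*358)*(-1/216024) = 25060*(-1/216024) = -6265/54006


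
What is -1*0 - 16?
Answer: -16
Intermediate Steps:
-1*0 - 16 = 0 - 16 = -16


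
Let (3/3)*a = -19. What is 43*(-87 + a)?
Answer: -4558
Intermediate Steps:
a = -19
43*(-87 + a) = 43*(-87 - 19) = 43*(-106) = -4558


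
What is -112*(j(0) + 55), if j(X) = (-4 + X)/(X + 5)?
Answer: -30352/5 ≈ -6070.4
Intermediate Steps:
j(X) = (-4 + X)/(5 + X)
-112*(j(0) + 55) = -112*((-4 + 0)/(5 + 0) + 55) = -112*(-4/5 + 55) = -112*((⅕)*(-4) + 55) = -112*(-⅘ + 55) = -112*271/5 = -30352/5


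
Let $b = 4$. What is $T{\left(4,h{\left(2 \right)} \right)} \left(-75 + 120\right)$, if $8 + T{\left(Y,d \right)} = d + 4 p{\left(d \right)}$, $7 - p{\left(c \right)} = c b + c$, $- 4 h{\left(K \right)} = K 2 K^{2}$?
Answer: $4320$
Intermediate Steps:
$h{\left(K \right)} = - \frac{K^{3}}{2}$ ($h{\left(K \right)} = - \frac{K 2 K^{2}}{4} = - \frac{2 K K^{2}}{4} = - \frac{2 K^{3}}{4} = - \frac{K^{3}}{2}$)
$p{\left(c \right)} = 7 - 5 c$ ($p{\left(c \right)} = 7 - \left(c 4 + c\right) = 7 - \left(4 c + c\right) = 7 - 5 c$)
$T{\left(Y,d \right)} = 20 - 19 d$ ($T{\left(Y,d \right)} = -8 + \left(d + 4 \left(7 - 5 d\right)\right) = -8 - \left(-28 + 19 d\right) = 20 - 19 d$)
$T{\left(4,h{\left(2 \right)} \right)} \left(-75 + 120\right) = \left(20 - 19 \left(- \frac{2^{3}}{2}\right)\right) \left(-75 + 120\right) = \left(20 - 19 \left(\left(- \frac{1}{2}\right) 8\right)\right) 45 = \left(20 - -76\right) 45 = \left(20 + 76\right) 45 = 96 \cdot 45 = 4320$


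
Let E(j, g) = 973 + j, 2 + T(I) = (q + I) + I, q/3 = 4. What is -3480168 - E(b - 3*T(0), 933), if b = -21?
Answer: -3481090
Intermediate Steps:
q = 12 (q = 3*4 = 12)
T(I) = 10 + 2*I (T(I) = -2 + ((12 + I) + I) = -2 + (12 + 2*I) = 10 + 2*I)
-3480168 - E(b - 3*T(0), 933) = -3480168 - (973 + (-21 - 3*(10 + 2*0))) = -3480168 - (973 + (-21 - 3*(10 + 0))) = -3480168 - (973 + (-21 - 3*10)) = -3480168 - (973 + (-21 - 30)) = -3480168 - (973 - 51) = -3480168 - 1*922 = -3480168 - 922 = -3481090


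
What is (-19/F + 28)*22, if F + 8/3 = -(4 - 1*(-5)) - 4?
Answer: 30206/47 ≈ 642.68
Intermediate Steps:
F = -47/3 (F = -8/3 + (-(4 - 1*(-5)) - 4) = -8/3 + (-(4 + 5) - 4) = -8/3 + (-1*9 - 4) = -8/3 + (-9 - 4) = -8/3 - 13 = -47/3 ≈ -15.667)
(-19/F + 28)*22 = (-19/(-47/3) + 28)*22 = (-19*(-3/47) + 28)*22 = (57/47 + 28)*22 = (1373/47)*22 = 30206/47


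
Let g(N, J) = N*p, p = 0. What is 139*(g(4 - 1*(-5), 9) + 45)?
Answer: 6255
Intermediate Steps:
g(N, J) = 0 (g(N, J) = N*0 = 0)
139*(g(4 - 1*(-5), 9) + 45) = 139*(0 + 45) = 139*45 = 6255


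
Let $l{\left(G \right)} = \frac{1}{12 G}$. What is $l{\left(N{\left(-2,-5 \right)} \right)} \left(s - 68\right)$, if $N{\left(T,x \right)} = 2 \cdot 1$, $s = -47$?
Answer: $- \frac{115}{24} \approx -4.7917$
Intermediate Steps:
$N{\left(T,x \right)} = 2$
$l{\left(G \right)} = \frac{1}{12 G}$
$l{\left(N{\left(-2,-5 \right)} \right)} \left(s - 68\right) = \frac{1}{12 \cdot 2} \left(-47 - 68\right) = \frac{1}{12} \cdot \frac{1}{2} \left(-115\right) = \frac{1}{24} \left(-115\right) = - \frac{115}{24}$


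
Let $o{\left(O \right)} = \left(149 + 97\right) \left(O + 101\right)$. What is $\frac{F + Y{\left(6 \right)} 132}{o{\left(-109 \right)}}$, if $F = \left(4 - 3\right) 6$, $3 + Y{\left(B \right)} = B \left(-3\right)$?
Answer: $\frac{461}{328} \approx 1.4055$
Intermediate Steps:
$Y{\left(B \right)} = -3 - 3 B$ ($Y{\left(B \right)} = -3 + B \left(-3\right) = -3 - 3 B$)
$o{\left(O \right)} = 24846 + 246 O$ ($o{\left(O \right)} = 246 \left(101 + O\right) = 24846 + 246 O$)
$F = 6$ ($F = 1 \cdot 6 = 6$)
$\frac{F + Y{\left(6 \right)} 132}{o{\left(-109 \right)}} = \frac{6 + \left(-3 - 18\right) 132}{24846 + 246 \left(-109\right)} = \frac{6 + \left(-3 - 18\right) 132}{24846 - 26814} = \frac{6 - 2772}{-1968} = \left(6 - 2772\right) \left(- \frac{1}{1968}\right) = \left(-2766\right) \left(- \frac{1}{1968}\right) = \frac{461}{328}$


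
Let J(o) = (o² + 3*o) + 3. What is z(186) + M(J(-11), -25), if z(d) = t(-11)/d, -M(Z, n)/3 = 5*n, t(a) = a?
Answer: 69739/186 ≈ 374.94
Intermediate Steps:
J(o) = 3 + o² + 3*o
M(Z, n) = -15*n
z(d) = -11/d
z(186) + M(J(-11), -25) = -11/186 - 15*(-25) = -11*1/186 + 375 = -11/186 + 375 = 69739/186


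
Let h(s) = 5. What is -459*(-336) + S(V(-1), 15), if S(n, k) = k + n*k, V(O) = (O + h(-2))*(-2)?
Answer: 154119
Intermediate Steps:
V(O) = -10 - 2*O (V(O) = (O + 5)*(-2) = (5 + O)*(-2) = -10 - 2*O)
S(n, k) = k + k*n
-459*(-336) + S(V(-1), 15) = -459*(-336) + 15*(1 + (-10 - 2*(-1))) = 154224 + 15*(1 + (-10 + 2)) = 154224 + 15*(1 - 8) = 154224 + 15*(-7) = 154224 - 105 = 154119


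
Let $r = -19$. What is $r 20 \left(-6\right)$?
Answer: $2280$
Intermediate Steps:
$r 20 \left(-6\right) = \left(-19\right) 20 \left(-6\right) = \left(-380\right) \left(-6\right) = 2280$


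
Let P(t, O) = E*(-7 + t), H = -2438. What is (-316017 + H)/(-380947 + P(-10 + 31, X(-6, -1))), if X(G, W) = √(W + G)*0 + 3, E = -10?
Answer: 318455/381087 ≈ 0.83565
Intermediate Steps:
X(G, W) = 3 (X(G, W) = √(G + W)*0 + 3 = 0 + 3 = 3)
P(t, O) = 70 - 10*t (P(t, O) = -10*(-7 + t) = 70 - 10*t)
(-316017 + H)/(-380947 + P(-10 + 31, X(-6, -1))) = (-316017 - 2438)/(-380947 + (70 - 10*(-10 + 31))) = -318455/(-380947 + (70 - 10*21)) = -318455/(-380947 + (70 - 210)) = -318455/(-380947 - 140) = -318455/(-381087) = -318455*(-1/381087) = 318455/381087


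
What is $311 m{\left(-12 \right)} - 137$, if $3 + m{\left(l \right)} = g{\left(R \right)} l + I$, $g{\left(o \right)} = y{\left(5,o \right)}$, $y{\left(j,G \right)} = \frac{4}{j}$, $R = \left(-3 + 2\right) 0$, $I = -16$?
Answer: $- \frac{45158}{5} \approx -9031.6$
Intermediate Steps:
$R = 0$ ($R = \left(-1\right) 0 = 0$)
$g{\left(o \right)} = \frac{4}{5}$
$m{\left(l \right)} = -19 + \frac{4 l}{5}$ ($m{\left(l \right)} = -3 + \left(\frac{4 l}{5} - 16\right) = -3 + \left(-16 + \frac{4 l}{5}\right) = -19 + \frac{4 l}{5}$)
$311 m{\left(-12 \right)} - 137 = 311 \left(-19 + \frac{4}{5} \left(-12\right)\right) - 137 = 311 \left(-19 - \frac{48}{5}\right) - 137 = 311 \left(- \frac{143}{5}\right) - 137 = - \frac{44473}{5} - 137 = - \frac{45158}{5}$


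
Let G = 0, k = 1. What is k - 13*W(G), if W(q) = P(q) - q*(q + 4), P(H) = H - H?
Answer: 1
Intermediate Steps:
P(H) = 0
W(q) = -q*(4 + q) (W(q) = 0 - q*(q + 4) = 0 - q*(4 + q) = -q*(4 + q))
k - 13*W(G) = 1 - 0*(-4 - 1*0) = 1 - 0*(-4 + 0) = 1 - 0*(-4) = 1 - 13*0 = 1 + 0 = 1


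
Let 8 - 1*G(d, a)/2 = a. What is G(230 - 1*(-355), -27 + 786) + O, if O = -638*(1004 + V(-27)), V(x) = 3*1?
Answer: -643968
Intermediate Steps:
G(d, a) = 16 - 2*a
V(x) = 3
O = -642466 (O = -638*(1004 + 3) = -638*1007 = -642466)
G(230 - 1*(-355), -27 + 786) + O = (16 - 2*(-27 + 786)) - 642466 = (16 - 2*759) - 642466 = (16 - 1518) - 642466 = -1502 - 642466 = -643968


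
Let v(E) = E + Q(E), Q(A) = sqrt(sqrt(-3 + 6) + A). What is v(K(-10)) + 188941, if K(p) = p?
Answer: 188931 + sqrt(-10 + sqrt(3)) ≈ 1.8893e+5 + 2.8754*I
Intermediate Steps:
Q(A) = sqrt(A + sqrt(3)) (Q(A) = sqrt(sqrt(3) + A) = sqrt(A + sqrt(3)))
v(E) = E + sqrt(E + sqrt(3))
v(K(-10)) + 188941 = (-10 + sqrt(-10 + sqrt(3))) + 188941 = 188931 + sqrt(-10 + sqrt(3))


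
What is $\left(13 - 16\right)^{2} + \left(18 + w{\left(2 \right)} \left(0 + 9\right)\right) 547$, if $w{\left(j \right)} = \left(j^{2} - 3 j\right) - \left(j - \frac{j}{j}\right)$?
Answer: $-4914$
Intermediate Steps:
$w{\left(j \right)} = 1 + j^{2} - 4 j$ ($w{\left(j \right)} = \left(j^{2} - 3 j\right) - \left(-1 + j\right) = 1 + j^{2} - 4 j$)
$\left(13 - 16\right)^{2} + \left(18 + w{\left(2 \right)} \left(0 + 9\right)\right) 547 = \left(13 - 16\right)^{2} + \left(18 + \left(1 + 2^{2} - 8\right) \left(0 + 9\right)\right) 547 = \left(-3\right)^{2} + \left(18 + \left(1 + 4 - 8\right) 9\right) 547 = 9 + \left(18 - 27\right) 547 = 9 - 4923 = -4914$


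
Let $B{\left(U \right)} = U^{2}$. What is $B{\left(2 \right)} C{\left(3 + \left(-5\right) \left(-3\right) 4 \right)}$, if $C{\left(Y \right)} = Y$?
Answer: $252$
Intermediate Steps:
$B{\left(2 \right)} C{\left(3 + \left(-5\right) \left(-3\right) 4 \right)} = 2^{2} \left(3 + \left(-5\right) \left(-3\right) 4\right) = 4 \left(3 + 15 \cdot 4\right) = 4 \left(3 + 60\right) = 4 \cdot 63 = 252$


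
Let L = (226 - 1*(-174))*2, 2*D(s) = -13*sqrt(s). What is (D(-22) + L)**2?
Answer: 1278141/2 - 10400*I*sqrt(22) ≈ 6.3907e+5 - 48780.0*I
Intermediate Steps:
D(s) = -13*sqrt(s)/2 (D(s) = (-13*sqrt(s))/2 = -13*sqrt(s)/2)
L = 800 (L = (226 + 174)*2 = 400*2 = 800)
(D(-22) + L)**2 = (-13*I*sqrt(22)/2 + 800)**2 = (800 - 13*I*sqrt(22)/2)**2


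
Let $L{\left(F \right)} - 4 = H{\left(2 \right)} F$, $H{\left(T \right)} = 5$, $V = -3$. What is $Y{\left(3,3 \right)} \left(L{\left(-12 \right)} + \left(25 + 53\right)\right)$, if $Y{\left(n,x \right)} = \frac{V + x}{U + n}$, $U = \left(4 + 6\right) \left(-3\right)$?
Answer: $0$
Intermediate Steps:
$U = -30$ ($U = 10 \left(-3\right) = -30$)
$Y{\left(n,x \right)} = \frac{-3 + x}{-30 + n}$
$L{\left(F \right)} = 4 + 5 F$
$Y{\left(3,3 \right)} \left(L{\left(-12 \right)} + \left(25 + 53\right)\right) = \frac{-3 + 3}{-30 + 3} \left(\left(4 + 5 \left(-12\right)\right) + \left(25 + 53\right)\right) = \frac{1}{-27} \cdot 0 \left(\left(4 - 60\right) + 78\right) = \left(- \frac{1}{27}\right) 0 \left(-56 + 78\right) = 0 \cdot 22 = 0$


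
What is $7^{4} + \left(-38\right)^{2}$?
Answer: $3845$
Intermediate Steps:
$7^{4} + \left(-38\right)^{2} = 2401 + 1444 = 3845$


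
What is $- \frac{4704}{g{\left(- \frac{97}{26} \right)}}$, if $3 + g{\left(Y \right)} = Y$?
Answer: $\frac{17472}{25} \approx 698.88$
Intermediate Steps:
$g{\left(Y \right)} = -3 + Y$
$- \frac{4704}{g{\left(- \frac{97}{26} \right)}} = - \frac{4704}{-3 - \frac{97}{26}} = - \frac{4704}{- \frac{175}{26}} = \left(-4704\right) \left(- \frac{26}{175}\right) = \frac{17472}{25}$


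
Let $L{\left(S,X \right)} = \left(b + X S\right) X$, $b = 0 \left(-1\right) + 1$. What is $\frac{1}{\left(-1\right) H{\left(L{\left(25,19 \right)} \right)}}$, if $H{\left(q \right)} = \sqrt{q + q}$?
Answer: $- \frac{\sqrt{4522}}{9044} \approx -0.0074354$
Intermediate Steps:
$b = 1$ ($b = 0 + 1 = 1$)
$L{\left(S,X \right)} = X \left(1 + S X\right)$ ($L{\left(S,X \right)} = \left(1 + X S\right) X = \left(1 + S X\right) X = X \left(1 + S X\right)$)
$H{\left(q \right)} = \sqrt{2} \sqrt{q}$ ($H{\left(q \right)} = \sqrt{2 q} = \sqrt{2} \sqrt{q}$)
$\frac{1}{\left(-1\right) H{\left(L{\left(25,19 \right)} \right)}} = \frac{1}{\left(-1\right) \sqrt{2} \sqrt{19 \left(1 + 25 \cdot 19\right)}} = \frac{1}{\left(-1\right) \sqrt{2} \sqrt{19 \left(1 + 475\right)}} = \frac{1}{\left(-1\right) \sqrt{2} \sqrt{19 \cdot 476}} = \frac{1}{\left(-1\right) \sqrt{2} \sqrt{9044}} = \frac{1}{\left(-1\right) \sqrt{2} \cdot 2 \sqrt{2261}} = \frac{1}{\left(-1\right) 2 \sqrt{4522}} = \frac{1}{\left(-2\right) \sqrt{4522}} = - \frac{\sqrt{4522}}{9044}$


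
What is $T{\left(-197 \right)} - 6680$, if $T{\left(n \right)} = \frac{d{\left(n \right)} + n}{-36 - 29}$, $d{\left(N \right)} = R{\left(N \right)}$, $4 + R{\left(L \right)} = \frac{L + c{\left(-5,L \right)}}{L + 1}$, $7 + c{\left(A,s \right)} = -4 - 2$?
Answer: $- \frac{6076001}{910} \approx -6676.9$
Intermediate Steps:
$c{\left(A,s \right)} = -13$ ($c{\left(A,s \right)} = -7 - 6 = -13$)
$R{\left(L \right)} = -4 + \frac{-13 + L}{1 + L}$ ($R{\left(L \right)} = -4 + \frac{L - 13}{L + 1} = -4 + \frac{-13 + L}{1 + L}$)
$d{\left(N \right)} = \frac{-17 - 3 N}{1 + N}$
$T{\left(n \right)} = - \frac{n}{65} - \frac{-17 - 3 n}{65 \left(1 + n\right)}$ ($T{\left(n \right)} = \frac{\frac{-17 - 3 n}{1 + n} + n}{-36 - 29} = \frac{n + \frac{-17 - 3 n}{1 + n}}{-65} = \left(n + \frac{-17 - 3 n}{1 + n}\right) \left(- \frac{1}{65}\right) = - \frac{n}{65} - \frac{-17 - 3 n}{65 \left(1 + n\right)}$)
$T{\left(-197 \right)} - 6680 = \frac{17 - \left(-197\right)^{2} + 2 \left(-197\right)}{65 \left(1 - 197\right)} - 6680 = \frac{17 - 38809 - 394}{65 \left(-196\right)} - 6680 = \frac{1}{65} \left(- \frac{1}{196}\right) \left(17 - 38809 - 394\right) - 6680 = \frac{1}{65} \left(- \frac{1}{196}\right) \left(-39186\right) - 6680 = \frac{2799}{910} - 6680 = - \frac{6076001}{910}$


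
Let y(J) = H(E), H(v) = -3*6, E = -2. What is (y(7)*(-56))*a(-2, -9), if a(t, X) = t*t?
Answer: 4032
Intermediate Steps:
a(t, X) = t**2
H(v) = -18
y(J) = -18
(y(7)*(-56))*a(-2, -9) = -18*(-56)*(-2)**2 = 1008*4 = 4032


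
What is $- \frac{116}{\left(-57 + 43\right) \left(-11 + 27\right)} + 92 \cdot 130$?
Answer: $\frac{669789}{56} \approx 11961.0$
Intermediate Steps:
$- \frac{116}{\left(-57 + 43\right) \left(-11 + 27\right)} + 92 \cdot 130 = - \frac{116}{\left(-14\right) 16} + 11960 = - \frac{116}{-224} + 11960 = \left(-116\right) \left(- \frac{1}{224}\right) + 11960 = \frac{29}{56} + 11960 = \frac{669789}{56}$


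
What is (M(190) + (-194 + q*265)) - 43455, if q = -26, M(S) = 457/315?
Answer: -15919328/315 ≈ -50538.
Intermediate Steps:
M(S) = 457/315 (M(S) = 457*(1/315) = 457/315)
(M(190) + (-194 + q*265)) - 43455 = (457/315 + (-194 - 26*265)) - 43455 = (457/315 + (-194 - 6890)) - 43455 = (457/315 - 7084) - 43455 = -2231003/315 - 43455 = -15919328/315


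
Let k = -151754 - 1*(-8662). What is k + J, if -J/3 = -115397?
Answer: 203099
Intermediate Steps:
J = 346191 (J = -3*(-115397) = 346191)
k = -143092 (k = -151754 + 8662 = -143092)
k + J = -143092 + 346191 = 203099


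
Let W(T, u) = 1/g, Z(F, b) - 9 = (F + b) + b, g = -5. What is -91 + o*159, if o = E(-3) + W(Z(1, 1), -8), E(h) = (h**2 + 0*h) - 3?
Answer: 4156/5 ≈ 831.20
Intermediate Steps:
E(h) = -3 + h**2 (E(h) = (h**2 + 0) - 3 = h**2 - 3 = -3 + h**2)
Z(F, b) = 9 + F + 2*b (Z(F, b) = 9 + ((F + b) + b) = 9 + (F + 2*b) = 9 + F + 2*b)
W(T, u) = -1/5 (W(T, u) = 1/(-5) = -1/5)
o = 29/5 (o = (-3 + (-3)**2) - 1/5 = (-3 + 9) - 1/5 = 6 - 1/5 = 29/5 ≈ 5.8000)
-91 + o*159 = -91 + (29/5)*159 = -91 + 4611/5 = 4156/5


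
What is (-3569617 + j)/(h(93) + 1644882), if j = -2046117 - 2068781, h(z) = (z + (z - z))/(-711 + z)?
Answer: -1583010090/338845661 ≈ -4.6718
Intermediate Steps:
h(z) = z/(-711 + z) (h(z) = (z + 0)/(-711 + z) = z/(-711 + z))
j = -4114898
(-3569617 + j)/(h(93) + 1644882) = (-3569617 - 4114898)/(93/(-711 + 93) + 1644882) = -7684515/(93/(-618) + 1644882) = -7684515/(93*(-1/618) + 1644882) = -7684515/(-31/206 + 1644882) = -7684515/338845661/206 = -7684515*206/338845661 = -1583010090/338845661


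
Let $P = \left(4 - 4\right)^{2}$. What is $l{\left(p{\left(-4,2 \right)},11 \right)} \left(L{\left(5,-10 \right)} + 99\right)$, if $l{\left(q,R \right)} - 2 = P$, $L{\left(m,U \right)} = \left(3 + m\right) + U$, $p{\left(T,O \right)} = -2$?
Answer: $194$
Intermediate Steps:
$P = 0$ ($P = 0^{2} = 0$)
$L{\left(m,U \right)} = 3 + U + m$
$l{\left(q,R \right)} = 2$ ($l{\left(q,R \right)} = 2 + 0 = 2$)
$l{\left(p{\left(-4,2 \right)},11 \right)} \left(L{\left(5,-10 \right)} + 99\right) = 2 \left(\left(3 - 10 + 5\right) + 99\right) = 2 \left(-2 + 99\right) = 2 \cdot 97 = 194$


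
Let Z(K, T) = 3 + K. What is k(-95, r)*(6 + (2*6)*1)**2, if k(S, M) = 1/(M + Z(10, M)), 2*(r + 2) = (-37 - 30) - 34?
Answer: -648/79 ≈ -8.2025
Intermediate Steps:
r = -105/2 (r = -2 + ((-37 - 30) - 34)/2 = -2 + (-67 - 34)/2 = -2 + (1/2)*(-101) = -2 - 101/2 = -105/2 ≈ -52.500)
k(S, M) = 1/(13 + M) (k(S, M) = 1/(M + (3 + 10)) = 1/(M + 13) = 1/(13 + M))
k(-95, r)*(6 + (2*6)*1)**2 = (6 + (2*6)*1)**2/(13 - 105/2) = (6 + 12*1)**2/(-79/2) = -2*(6 + 12)**2/79 = -2/79*18**2 = -2/79*324 = -648/79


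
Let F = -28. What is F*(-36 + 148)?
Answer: -3136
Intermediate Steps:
F*(-36 + 148) = -28*(-36 + 148) = -28*112 = -3136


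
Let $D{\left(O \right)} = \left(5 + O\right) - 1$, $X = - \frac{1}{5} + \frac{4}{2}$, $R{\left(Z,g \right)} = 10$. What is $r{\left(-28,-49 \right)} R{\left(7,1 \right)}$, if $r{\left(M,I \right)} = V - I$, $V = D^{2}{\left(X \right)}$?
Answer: $\frac{4132}{5} \approx 826.4$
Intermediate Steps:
$X = \frac{9}{5}$ ($X = \left(-1\right) \frac{1}{5} + 4 \cdot \frac{1}{2} = - \frac{1}{5} + 2 = \frac{9}{5} \approx 1.8$)
$D{\left(O \right)} = 4 + O$
$V = \frac{841}{25}$ ($V = \left(4 + \frac{9}{5}\right)^{2} = \left(\frac{29}{5}\right)^{2} = \frac{841}{25} \approx 33.64$)
$r{\left(M,I \right)} = \frac{841}{25} - I$
$r{\left(-28,-49 \right)} R{\left(7,1 \right)} = \left(\frac{841}{25} - -49\right) 10 = \left(\frac{841}{25} + 49\right) 10 = \frac{2066}{25} \cdot 10 = \frac{4132}{5}$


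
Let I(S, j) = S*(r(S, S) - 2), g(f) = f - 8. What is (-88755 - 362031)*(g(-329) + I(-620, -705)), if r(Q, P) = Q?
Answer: -173689198158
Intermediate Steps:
g(f) = -8 + f
I(S, j) = S*(-2 + S) (I(S, j) = S*(S - 2) = S*(-2 + S))
(-88755 - 362031)*(g(-329) + I(-620, -705)) = (-88755 - 362031)*((-8 - 329) - 620*(-2 - 620)) = -450786*(-337 - 620*(-622)) = -450786*(-337 + 385640) = -450786*385303 = -173689198158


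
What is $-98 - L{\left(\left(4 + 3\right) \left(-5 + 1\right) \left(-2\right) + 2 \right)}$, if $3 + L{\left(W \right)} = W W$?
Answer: $-3459$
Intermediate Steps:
$L{\left(W \right)} = -3 + W^{2}$ ($L{\left(W \right)} = -3 + W W = -3 + W^{2}$)
$-98 - L{\left(\left(4 + 3\right) \left(-5 + 1\right) \left(-2\right) + 2 \right)} = -98 - \left(-3 + \left(\left(4 + 3\right) \left(-5 + 1\right) \left(-2\right) + 2\right)^{2}\right) = -98 - \left(-3 + \left(7 \left(-4\right) \left(-2\right) + 2\right)^{2}\right) = -98 - \left(-3 + \left(\left(-28\right) \left(-2\right) + 2\right)^{2}\right) = -98 - \left(-3 + \left(56 + 2\right)^{2}\right) = -98 - \left(-3 + 58^{2}\right) = -98 - \left(-3 + 3364\right) = -98 - 3361 = -3459$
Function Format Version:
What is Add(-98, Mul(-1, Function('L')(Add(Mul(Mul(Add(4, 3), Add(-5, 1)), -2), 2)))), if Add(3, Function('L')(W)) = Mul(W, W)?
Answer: -3459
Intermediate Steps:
Function('L')(W) = Add(-3, Pow(W, 2)) (Function('L')(W) = Add(-3, Mul(W, W)) = Add(-3, Pow(W, 2)))
Add(-98, Mul(-1, Function('L')(Add(Mul(Mul(Add(4, 3), Add(-5, 1)), -2), 2)))) = Add(-98, Mul(-1, Add(-3, Pow(Add(Mul(Mul(Add(4, 3), Add(-5, 1)), -2), 2), 2)))) = Add(-98, Mul(-1, Add(-3, Pow(Add(Mul(Mul(7, -4), -2), 2), 2)))) = Add(-98, Mul(-1, Add(-3, Pow(Add(Mul(-28, -2), 2), 2)))) = Add(-98, Mul(-1, Add(-3, Pow(Add(56, 2), 2)))) = Add(-98, Mul(-1, Add(-3, Pow(58, 2)))) = Add(-98, Mul(-1, Add(-3, 3364))) = Add(-98, Mul(-1, 3361)) = Add(-98, -3361) = -3459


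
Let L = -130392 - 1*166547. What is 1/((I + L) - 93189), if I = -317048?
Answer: -1/707176 ≈ -1.4141e-6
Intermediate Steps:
L = -296939 (L = -130392 - 166547 = -296939)
1/((I + L) - 93189) = 1/((-317048 - 296939) - 93189) = 1/(-613987 - 93189) = 1/(-707176) = -1/707176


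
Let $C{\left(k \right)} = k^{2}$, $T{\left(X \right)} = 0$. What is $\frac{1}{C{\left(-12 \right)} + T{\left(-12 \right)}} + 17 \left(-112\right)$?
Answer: $- \frac{274175}{144} \approx -1904.0$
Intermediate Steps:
$\frac{1}{C{\left(-12 \right)} + T{\left(-12 \right)}} + 17 \left(-112\right) = \frac{1}{\left(-12\right)^{2} + 0} + 17 \left(-112\right) = \frac{1}{144 + 0} - 1904 = \frac{1}{144} - 1904 = - \frac{274175}{144}$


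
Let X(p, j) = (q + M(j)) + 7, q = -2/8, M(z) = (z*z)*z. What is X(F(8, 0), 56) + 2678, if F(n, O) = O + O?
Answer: 713203/4 ≈ 1.7830e+5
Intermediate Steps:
M(z) = z³ (M(z) = z²*z = z³)
F(n, O) = 2*O
q = -¼ (q = -2*⅛ = -¼ ≈ -0.25000)
X(p, j) = 27/4 + j³ (X(p, j) = (-¼ + j³) + 7 = 27/4 + j³)
X(F(8, 0), 56) + 2678 = (27/4 + 56³) + 2678 = (27/4 + 175616) + 2678 = 702491/4 + 2678 = 713203/4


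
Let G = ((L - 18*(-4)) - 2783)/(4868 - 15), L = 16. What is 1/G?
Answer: -4853/2695 ≈ -1.8007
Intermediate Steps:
G = -2695/4853 (G = ((16 - 18*(-4)) - 2783)/(4868 - 15) = ((16 + 72) - 2783)/4853 = (88 - 2783)*(1/4853) = -2695*1/4853 = -2695/4853 ≈ -0.55533)
1/G = 1/(-2695/4853) = -4853/2695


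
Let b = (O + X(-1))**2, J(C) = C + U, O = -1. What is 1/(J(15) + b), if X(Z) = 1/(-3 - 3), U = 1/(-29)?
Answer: 1044/17045 ≈ 0.061250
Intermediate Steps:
U = -1/29 ≈ -0.034483
J(C) = -1/29 + C (J(C) = C - 1/29 = -1/29 + C)
X(Z) = -1/6 (X(Z) = 1/(-6) = -1/6)
b = 49/36 (b = (-1 - 1/6)**2 = (-7/6)**2 = 49/36 ≈ 1.3611)
1/(J(15) + b) = 1/((-1/29 + 15) + 49/36) = 1/(434/29 + 49/36) = 1/(17045/1044) = 1044/17045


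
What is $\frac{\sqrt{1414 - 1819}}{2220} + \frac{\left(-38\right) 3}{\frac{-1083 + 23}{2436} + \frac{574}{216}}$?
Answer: $- \frac{2499336}{48721} + \frac{3 i \sqrt{5}}{740} \approx -51.299 + 0.0090651 i$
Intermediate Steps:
$\frac{\sqrt{1414 - 1819}}{2220} + \frac{\left(-38\right) 3}{\frac{-1083 + 23}{2436} + \frac{574}{216}} = \sqrt{-405} \cdot \frac{1}{2220} - \frac{114}{\left(-1060\right) \frac{1}{2436} + 574 \cdot \frac{1}{216}} = 9 i \sqrt{5} \cdot \frac{1}{2220} - \frac{114}{- \frac{265}{609} + \frac{287}{108}} = \frac{3 i \sqrt{5}}{740} - \frac{114}{\frac{48721}{21924}} = \frac{3 i \sqrt{5}}{740} - \frac{2499336}{48721} = - \frac{2499336}{48721} + \frac{3 i \sqrt{5}}{740}$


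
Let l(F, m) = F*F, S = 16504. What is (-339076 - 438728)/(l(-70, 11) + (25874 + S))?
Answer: -388902/23639 ≈ -16.452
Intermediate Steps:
l(F, m) = F²
(-339076 - 438728)/(l(-70, 11) + (25874 + S)) = (-339076 - 438728)/((-70)² + (25874 + 16504)) = -777804/(4900 + 42378) = -777804/47278 = -777804*1/47278 = -388902/23639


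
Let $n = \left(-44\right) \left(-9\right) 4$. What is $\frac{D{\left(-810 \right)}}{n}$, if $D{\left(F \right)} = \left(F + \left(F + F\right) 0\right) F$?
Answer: $\frac{18225}{44} \approx 414.2$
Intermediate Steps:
$D{\left(F \right)} = F^{2}$ ($D{\left(F \right)} = \left(F + 2 F 0\right) F = \left(F + 0\right) F = F F = F^{2}$)
$n = 1584$ ($n = 396 \cdot 4 = 1584$)
$\frac{D{\left(-810 \right)}}{n} = \frac{\left(-810\right)^{2}}{1584} = 656100 \cdot \frac{1}{1584} = \frac{18225}{44}$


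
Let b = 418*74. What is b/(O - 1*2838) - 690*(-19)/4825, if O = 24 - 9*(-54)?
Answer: -5936341/561630 ≈ -10.570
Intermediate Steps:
O = 510 (O = 24 + 486 = 510)
b = 30932
b/(O - 1*2838) - 690*(-19)/4825 = 30932/(510 - 1*2838) - 690*(-19)/4825 = 30932/(510 - 2838) + 13110*(1/4825) = 30932/(-2328) + 2622/965 = 30932*(-1/2328) + 2622/965 = -7733/582 + 2622/965 = -5936341/561630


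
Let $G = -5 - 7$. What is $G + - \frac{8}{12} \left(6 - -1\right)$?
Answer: $- \frac{50}{3} \approx -16.667$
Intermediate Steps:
$G = -12$ ($G = -5 - 7 = -12$)
$G + - \frac{8}{12} \left(6 - -1\right) = -12 + - \frac{8}{12} \left(6 - -1\right) = -12 + \left(-8\right) \frac{1}{12} \left(6 + 1\right) = -12 - \frac{14}{3} = - \frac{50}{3}$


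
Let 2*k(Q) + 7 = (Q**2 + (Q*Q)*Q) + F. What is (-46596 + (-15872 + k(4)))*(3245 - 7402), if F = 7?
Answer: 259513196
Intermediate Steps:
k(Q) = Q**2/2 + Q**3/2 (k(Q) = -7/2 + ((Q**2 + (Q*Q)*Q) + 7)/2 = -7/2 + ((Q**2 + Q**2*Q) + 7)/2 = -7/2 + ((Q**2 + Q**3) + 7)/2 = -7/2 + (7 + Q**2 + Q**3)/2 = -7/2 + (7/2 + Q**2/2 + Q**3/2) = Q**2/2 + Q**3/2)
(-46596 + (-15872 + k(4)))*(3245 - 7402) = (-46596 + (-15872 + (1/2)*4**2*(1 + 4)))*(3245 - 7402) = (-46596 + (-15872 + (1/2)*16*5))*(-4157) = (-46596 + (-15872 + 40))*(-4157) = (-46596 - 15832)*(-4157) = -62428*(-4157) = 259513196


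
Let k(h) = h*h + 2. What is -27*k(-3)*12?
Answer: -3564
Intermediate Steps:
k(h) = 2 + h² (k(h) = h² + 2 = 2 + h²)
-27*k(-3)*12 = -27*(2 + (-3)²)*12 = -27*(2 + 9)*12 = -27*11*12 = -297*12 = -3564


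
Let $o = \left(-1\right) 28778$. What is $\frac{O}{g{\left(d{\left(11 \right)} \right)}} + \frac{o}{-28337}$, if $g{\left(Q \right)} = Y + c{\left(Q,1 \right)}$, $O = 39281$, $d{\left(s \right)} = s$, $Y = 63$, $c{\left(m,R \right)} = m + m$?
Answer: $\frac{1115551827}{2408645} \approx 463.15$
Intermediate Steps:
$c{\left(m,R \right)} = 2 m$
$g{\left(Q \right)} = 63 + 2 Q$
$o = -28778$
$\frac{O}{g{\left(d{\left(11 \right)} \right)}} + \frac{o}{-28337} = \frac{39281}{63 + 2 \cdot 11} - \frac{28778}{-28337} = \frac{39281}{63 + 22} - - \frac{28778}{28337} = \frac{39281}{85} + \frac{28778}{28337} = \frac{1115551827}{2408645}$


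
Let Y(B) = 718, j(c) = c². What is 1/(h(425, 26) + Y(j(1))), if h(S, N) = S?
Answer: 1/1143 ≈ 0.00087489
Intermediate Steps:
1/(h(425, 26) + Y(j(1))) = 1/(425 + 718) = 1/1143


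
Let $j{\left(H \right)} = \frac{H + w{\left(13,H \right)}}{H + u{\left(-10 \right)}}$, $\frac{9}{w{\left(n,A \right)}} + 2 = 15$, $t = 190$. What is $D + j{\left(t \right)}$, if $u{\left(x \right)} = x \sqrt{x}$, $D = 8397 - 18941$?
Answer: $- \frac{508490019}{48230} + \frac{2479 i \sqrt{10}}{48230} \approx -10543.0 + 0.16254 i$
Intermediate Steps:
$D = -10544$
$w{\left(n,A \right)} = \frac{9}{13}$ ($w{\left(n,A \right)} = \frac{9}{-2 + 15} = \frac{9}{13}$)
$u{\left(x \right)} = x^{\frac{3}{2}}$
$j{\left(H \right)} = \frac{\frac{9}{13} + H}{H - 10 i \sqrt{10}}$ ($j{\left(H \right)} = \frac{H + \frac{9}{13}}{H + \left(-10\right)^{\frac{3}{2}}} = \frac{\frac{9}{13} + H}{H - 10 i \sqrt{10}}$)
$D + j{\left(t \right)} = -10544 + \frac{\frac{9}{13} + 190}{190 - 10 i \sqrt{10}} = -10544 + \frac{1}{190 - 10 i \sqrt{10}} \cdot \frac{2479}{13} = -10544 + \frac{2479}{13 \left(190 - 10 i \sqrt{10}\right)}$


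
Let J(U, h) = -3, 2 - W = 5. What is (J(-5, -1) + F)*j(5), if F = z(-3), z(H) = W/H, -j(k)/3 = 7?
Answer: 42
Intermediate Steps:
W = -3 (W = 2 - 1*5 = 2 - 5 = -3)
j(k) = -21 (j(k) = -3*7 = -21)
z(H) = -3/H
F = 1 (F = -3/(-3) = -3*(-1/3) = 1)
(J(-5, -1) + F)*j(5) = (-3 + 1)*(-21) = -2*(-21) = 42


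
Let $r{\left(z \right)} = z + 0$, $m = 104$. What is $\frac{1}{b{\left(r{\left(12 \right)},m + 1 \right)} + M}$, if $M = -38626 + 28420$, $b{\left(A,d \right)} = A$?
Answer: $- \frac{1}{10194} \approx -9.8097 \cdot 10^{-5}$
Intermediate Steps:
$r{\left(z \right)} = z$
$M = -10206$
$\frac{1}{b{\left(r{\left(12 \right)},m + 1 \right)} + M} = \frac{1}{12 - 10206} = \frac{1}{-10194} = - \frac{1}{10194}$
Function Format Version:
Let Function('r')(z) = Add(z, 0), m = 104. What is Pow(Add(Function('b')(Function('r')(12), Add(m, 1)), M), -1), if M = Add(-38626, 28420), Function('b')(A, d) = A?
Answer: Rational(-1, 10194) ≈ -9.8097e-5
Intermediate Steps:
Function('r')(z) = z
M = -10206
Pow(Add(Function('b')(Function('r')(12), Add(m, 1)), M), -1) = Pow(Add(12, -10206), -1) = Pow(-10194, -1) = Rational(-1, 10194)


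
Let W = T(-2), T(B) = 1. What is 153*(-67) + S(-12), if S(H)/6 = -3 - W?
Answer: -10275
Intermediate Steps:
W = 1
S(H) = -24 (S(H) = 6*(-3 - 1*1) = 6*(-3 - 1) = 6*(-4) = -24)
153*(-67) + S(-12) = 153*(-67) - 24 = -10251 - 24 = -10275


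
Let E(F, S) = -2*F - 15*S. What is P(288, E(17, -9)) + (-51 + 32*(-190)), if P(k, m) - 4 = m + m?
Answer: -5925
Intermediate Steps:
E(F, S) = -15*S - 2*F
P(k, m) = 4 + 2*m (P(k, m) = 4 + (m + m) = 4 + 2*m)
P(288, E(17, -9)) + (-51 + 32*(-190)) = (4 + 2*(-15*(-9) - 2*17)) + (-51 + 32*(-190)) = (4 + 2*(135 - 34)) + (-51 - 6080) = (4 + 2*101) - 6131 = (4 + 202) - 6131 = 206 - 6131 = -5925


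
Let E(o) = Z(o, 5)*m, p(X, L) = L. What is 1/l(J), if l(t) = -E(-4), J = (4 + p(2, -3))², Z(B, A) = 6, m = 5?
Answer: -1/30 ≈ -0.033333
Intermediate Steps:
J = 1 (J = (4 - 3)² = 1² = 1)
E(o) = 30 (E(o) = 6*5 = 30)
l(t) = -30 (l(t) = -1*30 = -30)
1/l(J) = 1/(-30) = -1/30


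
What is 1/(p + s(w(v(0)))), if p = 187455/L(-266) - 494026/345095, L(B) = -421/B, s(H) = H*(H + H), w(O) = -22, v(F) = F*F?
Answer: 145284995/17347910228064 ≈ 8.3748e-6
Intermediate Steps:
v(F) = F²
s(H) = 2*H² (s(H) = H*(2*H) = 2*H²)
p = 17207274352904/145284995 (p = 187455/((-421/(-266))) - 494026/345095 = 187455/((-421*(-1/266))) - 494026*1/345095 = 187455/(421/266) - 494026/345095 = 187455*(266/421) - 494026/345095 = 49863030/421 - 494026/345095 = 17207274352904/145284995 ≈ 1.1844e+5)
1/(p + s(w(v(0)))) = 1/(17207274352904/145284995 + 2*(-22)²) = 1/(17207274352904/145284995 + 2*484) = 1/(17207274352904/145284995 + 968) = 1/(17347910228064/145284995) = 145284995/17347910228064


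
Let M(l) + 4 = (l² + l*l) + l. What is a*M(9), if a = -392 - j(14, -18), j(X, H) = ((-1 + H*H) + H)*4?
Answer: -269204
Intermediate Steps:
j(X, H) = -4 + 4*H + 4*H² (j(X, H) = ((-1 + H²) + H)*4 = (-1 + H + H²)*4 = -4 + 4*H + 4*H²)
a = -1612 (a = -392 - (-4 + 4*(-18) + 4*(-18)²) = -392 - (-4 - 72 + 4*324) = -392 - (-4 - 72 + 1296) = -392 - 1*1220 = -392 - 1220 = -1612)
M(l) = -4 + l + 2*l² (M(l) = -4 + ((l² + l*l) + l) = -4 + ((l² + l²) + l) = -4 + (2*l² + l) = -4 + (l + 2*l²) = -4 + l + 2*l²)
a*M(9) = -1612*(-4 + 9 + 2*9²) = -1612*(-4 + 9 + 2*81) = -1612*(-4 + 9 + 162) = -1612*167 = -269204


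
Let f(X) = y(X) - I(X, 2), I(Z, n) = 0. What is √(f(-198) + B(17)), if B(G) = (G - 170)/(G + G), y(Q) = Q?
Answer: 9*I*√10/2 ≈ 14.23*I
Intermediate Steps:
B(G) = (-170 + G)/(2*G) (B(G) = (-170 + G)/((2*G)) = (-170 + G)*(1/(2*G)) = (-170 + G)/(2*G))
f(X) = X (f(X) = X - 1*0 = X + 0 = X)
√(f(-198) + B(17)) = √(-198 + (½)*(-170 + 17)/17) = √(-198 + (½)*(1/17)*(-153)) = √(-198 - 9/2) = √(-405/2) = 9*I*√10/2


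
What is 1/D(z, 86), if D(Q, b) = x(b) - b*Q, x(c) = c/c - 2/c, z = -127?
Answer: 43/469688 ≈ 9.1550e-5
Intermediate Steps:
x(c) = 1 - 2/c
D(Q, b) = (-2 + b)/b - Q*b (D(Q, b) = (-2 + b)/b - b*Q = (-2 + b)/b - Q*b)
1/D(z, 86) = 1/(1 - 2/86 - 1*(-127)*86) = 1/(1 - 2*1/86 + 10922) = 1/(1 - 1/43 + 10922) = 1/(469688/43) = 43/469688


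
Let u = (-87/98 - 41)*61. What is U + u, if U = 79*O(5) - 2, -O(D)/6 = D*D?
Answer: -1411901/98 ≈ -14407.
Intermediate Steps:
O(D) = -6*D² (O(D) = -6*D*D = -6*D²)
u = -250405/98 (u = (-87*1/98 - 41)*61 = (-87/98 - 41)*61 = -4105/98*61 = -250405/98 ≈ -2555.2)
U = -11852 (U = 79*(-6*5²) - 2 = 79*(-6*25) - 2 = 79*(-150) - 2 = -11850 - 2 = -11852)
U + u = -11852 - 250405/98 = -1411901/98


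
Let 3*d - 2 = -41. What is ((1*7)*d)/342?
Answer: -91/342 ≈ -0.26608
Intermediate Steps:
d = -13 (d = 2/3 + (1/3)*(-41) = 2/3 - 41/3 = -13)
((1*7)*d)/342 = ((1*7)*(-13))/342 = (7*(-13))*(1/342) = -91*1/342 = -91/342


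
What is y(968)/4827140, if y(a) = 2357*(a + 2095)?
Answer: 7219491/4827140 ≈ 1.4956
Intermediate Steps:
y(a) = 4937915 + 2357*a (y(a) = 2357*(2095 + a) = 4937915 + 2357*a)
y(968)/4827140 = (4937915 + 2357*968)/4827140 = (4937915 + 2281576)*(1/4827140) = 7219491*(1/4827140) = 7219491/4827140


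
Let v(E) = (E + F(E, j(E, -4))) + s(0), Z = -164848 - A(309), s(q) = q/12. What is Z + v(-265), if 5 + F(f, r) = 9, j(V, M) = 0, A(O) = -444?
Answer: -164665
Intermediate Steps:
s(q) = q/12 (s(q) = q*(1/12) = q/12)
F(f, r) = 4 (F(f, r) = -5 + 9 = 4)
Z = -164404 (Z = -164848 - 1*(-444) = -164848 + 444 = -164404)
v(E) = 4 + E (v(E) = (E + 4) + (1/12)*0 = (4 + E) + 0 = 4 + E)
Z + v(-265) = -164404 + (4 - 265) = -164404 - 261 = -164665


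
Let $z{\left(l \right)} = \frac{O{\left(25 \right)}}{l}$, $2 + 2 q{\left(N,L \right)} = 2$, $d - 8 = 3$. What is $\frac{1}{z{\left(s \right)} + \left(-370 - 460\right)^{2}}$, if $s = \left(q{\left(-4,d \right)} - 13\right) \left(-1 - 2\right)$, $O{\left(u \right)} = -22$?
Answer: $\frac{39}{26867078} \approx 1.4516 \cdot 10^{-6}$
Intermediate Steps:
$d = 11$ ($d = 8 + 3 = 11$)
$q{\left(N,L \right)} = 0$ ($q{\left(N,L \right)} = -1 + \frac{1}{2} \cdot 2 = -1 + 1 = 0$)
$s = 39$ ($s = \left(0 - 13\right) \left(-1 - 2\right) = - 13 \left(-1 - 2\right) = \left(-13\right) \left(-3\right) = 39$)
$z{\left(l \right)} = - \frac{22}{l}$
$\frac{1}{z{\left(s \right)} + \left(-370 - 460\right)^{2}} = \frac{1}{- \frac{22}{39} + \left(-370 - 460\right)^{2}} = \frac{1}{\left(-22\right) \frac{1}{39} + \left(-830\right)^{2}} = \frac{1}{- \frac{22}{39} + 688900} = \frac{1}{\frac{26867078}{39}} = \frac{39}{26867078}$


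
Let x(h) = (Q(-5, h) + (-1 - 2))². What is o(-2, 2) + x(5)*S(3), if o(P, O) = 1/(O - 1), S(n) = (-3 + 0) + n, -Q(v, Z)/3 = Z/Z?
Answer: 1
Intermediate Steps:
Q(v, Z) = -3 (Q(v, Z) = -3*Z/Z = -3*1 = -3)
S(n) = -3 + n
o(P, O) = 1/(-1 + O)
x(h) = 36 (x(h) = (-3 + (-1 - 2))² = (-3 - 3)² = (-6)² = 36)
o(-2, 2) + x(5)*S(3) = 1/(-1 + 2) + 36*(-3 + 3) = 1/1 + 36*0 = 1 + 0 = 1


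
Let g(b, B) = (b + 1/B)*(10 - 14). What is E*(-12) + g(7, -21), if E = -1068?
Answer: 268552/21 ≈ 12788.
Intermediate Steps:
g(b, B) = -4*b - 4/B (g(b, B) = (b + 1/B)*(-4) = -4*b - 4/B)
E*(-12) + g(7, -21) = -1068*(-12) + (-4*7 - 4/(-21)) = 12816 + (-28 - 4*(-1/21)) = 12816 + (-28 + 4/21) = 12816 - 584/21 = 268552/21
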